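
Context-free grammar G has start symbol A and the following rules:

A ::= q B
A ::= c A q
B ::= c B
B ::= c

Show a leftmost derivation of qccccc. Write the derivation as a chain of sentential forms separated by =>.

A=>qB=>qcB=>qccB=>qcccB=>qccccB=>qccccc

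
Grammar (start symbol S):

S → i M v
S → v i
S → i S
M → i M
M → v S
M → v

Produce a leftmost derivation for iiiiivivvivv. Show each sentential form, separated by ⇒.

S⇒iS⇒iiMv⇒iiiMv⇒iiiiMv⇒iiiiiMv⇒iiiiivSv⇒iiiiiviMvv⇒iiiiivivSvv⇒iiiiivivvivv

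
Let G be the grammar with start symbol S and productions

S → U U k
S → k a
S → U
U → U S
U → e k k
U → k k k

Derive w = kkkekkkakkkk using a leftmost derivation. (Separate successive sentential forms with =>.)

S => U   [S → U]
U => US   [U → U S]
US => kkkS   [U → k k k]
kkkS => kkkUUk   [S → U U k]
kkkUUk => kkkUSUk   [U → U S]
kkkUSUk => kkkekkSUk   [U → e k k]
kkkekkSUk => kkkekkkaUk   [S → k a]
kkkekkkaUk => kkkekkkakkkk   [U → k k k]

S => U => US => kkkS => kkkUUk => kkkUSUk => kkkekkSUk => kkkekkkaUk => kkkekkkakkkk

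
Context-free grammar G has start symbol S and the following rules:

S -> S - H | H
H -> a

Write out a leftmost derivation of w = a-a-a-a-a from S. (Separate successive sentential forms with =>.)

S => S-H   [S -> S - H]
S-H => S-H-H   [S -> S - H]
S-H-H => S-H-H-H   [S -> S - H]
S-H-H-H => S-H-H-H-H   [S -> S - H]
S-H-H-H-H => H-H-H-H-H   [S -> H]
H-H-H-H-H => a-H-H-H-H   [H -> a]
a-H-H-H-H => a-a-H-H-H   [H -> a]
a-a-H-H-H => a-a-a-H-H   [H -> a]
a-a-a-H-H => a-a-a-a-H   [H -> a]
a-a-a-a-H => a-a-a-a-a   [H -> a]

S=>S-H=>S-H-H=>S-H-H-H=>S-H-H-H-H=>H-H-H-H-H=>a-H-H-H-H=>a-a-H-H-H=>a-a-a-H-H=>a-a-a-a-H=>a-a-a-a-a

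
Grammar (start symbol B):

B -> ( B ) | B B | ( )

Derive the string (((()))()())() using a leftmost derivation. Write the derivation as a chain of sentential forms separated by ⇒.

B ⇒ BB ⇒ (B)B ⇒ (BB)B ⇒ (BBB)B ⇒ ((B)BB)B ⇒ (((B))BB)B ⇒ (((()))BB)B ⇒ (((()))()B)B ⇒ (((()))()())B ⇒ (((()))()())()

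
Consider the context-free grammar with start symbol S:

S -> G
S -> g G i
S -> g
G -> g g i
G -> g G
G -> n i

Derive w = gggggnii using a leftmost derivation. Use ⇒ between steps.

S ⇒ gGi ⇒ ggGi ⇒ gggGi ⇒ ggggGi ⇒ gggggGi ⇒ gggggnii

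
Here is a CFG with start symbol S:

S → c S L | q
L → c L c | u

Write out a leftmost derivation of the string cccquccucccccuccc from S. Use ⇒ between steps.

S ⇒ cSL ⇒ ccSLL ⇒ cccSLLL ⇒ cccqLLL ⇒ cccquLL ⇒ cccqucLcL ⇒ cccquccLccL ⇒ cccquccuccL ⇒ cccquccucccLc ⇒ cccquccuccccLcc ⇒ cccquccucccccLccc ⇒ cccquccucccccuccc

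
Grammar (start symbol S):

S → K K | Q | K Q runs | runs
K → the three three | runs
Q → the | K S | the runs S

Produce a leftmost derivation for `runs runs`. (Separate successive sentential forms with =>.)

S => K K => runs K => runs runs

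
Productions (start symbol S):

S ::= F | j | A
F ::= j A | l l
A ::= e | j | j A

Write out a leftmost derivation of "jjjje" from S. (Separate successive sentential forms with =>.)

S => F => jA => jjA => jjjA => jjjjA => jjjje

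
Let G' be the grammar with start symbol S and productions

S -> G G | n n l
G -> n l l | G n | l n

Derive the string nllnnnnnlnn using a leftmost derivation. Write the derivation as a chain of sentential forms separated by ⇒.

S ⇒ GG ⇒ GnG ⇒ GnnG ⇒ GnnnG ⇒ GnnnnG ⇒ GnnnnnG ⇒ nllnnnnnG ⇒ nllnnnnnGn ⇒ nllnnnnnlnn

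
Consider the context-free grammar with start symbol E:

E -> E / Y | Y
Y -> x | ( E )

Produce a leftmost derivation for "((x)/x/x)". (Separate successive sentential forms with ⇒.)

E⇒Y⇒(E)⇒(E/Y)⇒(E/Y/Y)⇒(Y/Y/Y)⇒((E)/Y/Y)⇒((Y)/Y/Y)⇒((x)/Y/Y)⇒((x)/x/Y)⇒((x)/x/x)

E ⇒ Y   [E -> Y]
Y ⇒ (E)   [Y -> ( E )]
(E) ⇒ (E/Y)   [E -> E / Y]
(E/Y) ⇒ (E/Y/Y)   [E -> E / Y]
(E/Y/Y) ⇒ (Y/Y/Y)   [E -> Y]
(Y/Y/Y) ⇒ ((E)/Y/Y)   [Y -> ( E )]
((E)/Y/Y) ⇒ ((Y)/Y/Y)   [E -> Y]
((Y)/Y/Y) ⇒ ((x)/Y/Y)   [Y -> x]
((x)/Y/Y) ⇒ ((x)/x/Y)   [Y -> x]
((x)/x/Y) ⇒ ((x)/x/x)   [Y -> x]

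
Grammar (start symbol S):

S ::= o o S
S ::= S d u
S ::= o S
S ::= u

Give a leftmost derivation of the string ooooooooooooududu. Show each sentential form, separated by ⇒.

S ⇒ oS   [S ::= o S]
oS ⇒ ooS   [S ::= o S]
ooS ⇒ ooSdu   [S ::= S d u]
ooSdu ⇒ ooooSdu   [S ::= o o S]
ooooSdu ⇒ oooooSdu   [S ::= o S]
oooooSdu ⇒ oooooooSdu   [S ::= o o S]
oooooooSdu ⇒ oooooooooSdu   [S ::= o o S]
oooooooooSdu ⇒ ooooooooooSdu   [S ::= o S]
ooooooooooSdu ⇒ ooooooooooSdudu   [S ::= S d u]
ooooooooooSdudu ⇒ ooooooooooooSdudu   [S ::= o o S]
ooooooooooooSdudu ⇒ ooooooooooooududu   [S ::= u]

S ⇒ oS ⇒ ooS ⇒ ooSdu ⇒ ooooSdu ⇒ oooooSdu ⇒ oooooooSdu ⇒ oooooooooSdu ⇒ ooooooooooSdu ⇒ ooooooooooSdudu ⇒ ooooooooooooSdudu ⇒ ooooooooooooududu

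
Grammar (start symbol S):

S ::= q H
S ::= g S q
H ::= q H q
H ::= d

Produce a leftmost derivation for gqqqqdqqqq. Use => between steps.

S=>gSq=>gqHq=>gqqHqq=>gqqqHqqq=>gqqqqHqqqq=>gqqqqdqqqq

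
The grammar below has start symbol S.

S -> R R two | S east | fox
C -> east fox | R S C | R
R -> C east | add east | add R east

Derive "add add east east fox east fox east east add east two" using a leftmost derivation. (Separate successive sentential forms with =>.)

S => R R two => add R east R two => add C east east R two => add R S C east east R two => add C east S C east east R two => add R east S C east east R two => add add east east S C east east R two => add add east east fox C east east R two => add add east east fox east fox east east R two => add add east east fox east fox east east add east two

S => R R two   [S -> R R two]
R R two => add R east R two   [R -> add R east]
add R east R two => add C east east R two   [R -> C east]
add C east east R two => add R S C east east R two   [C -> R S C]
add R S C east east R two => add C east S C east east R two   [R -> C east]
add C east S C east east R two => add R east S C east east R two   [C -> R]
add R east S C east east R two => add add east east S C east east R two   [R -> add east]
add add east east S C east east R two => add add east east fox C east east R two   [S -> fox]
add add east east fox C east east R two => add add east east fox east fox east east R two   [C -> east fox]
add add east east fox east fox east east R two => add add east east fox east fox east east add east two   [R -> add east]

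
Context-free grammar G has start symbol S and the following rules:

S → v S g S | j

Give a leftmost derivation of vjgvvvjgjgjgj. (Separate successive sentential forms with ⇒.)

S ⇒ vSgS   [S → v S g S]
vSgS ⇒ vjgS   [S → j]
vjgS ⇒ vjgvSgS   [S → v S g S]
vjgvSgS ⇒ vjgvvSgSgS   [S → v S g S]
vjgvvSgSgS ⇒ vjgvvvSgSgSgS   [S → v S g S]
vjgvvvSgSgSgS ⇒ vjgvvvjgSgSgS   [S → j]
vjgvvvjgSgSgS ⇒ vjgvvvjgjgSgS   [S → j]
vjgvvvjgjgSgS ⇒ vjgvvvjgjgjgS   [S → j]
vjgvvvjgjgjgS ⇒ vjgvvvjgjgjgj   [S → j]

S⇒vSgS⇒vjgS⇒vjgvSgS⇒vjgvvSgSgS⇒vjgvvvSgSgSgS⇒vjgvvvjgSgSgS⇒vjgvvvjgjgSgS⇒vjgvvvjgjgjgS⇒vjgvvvjgjgjgj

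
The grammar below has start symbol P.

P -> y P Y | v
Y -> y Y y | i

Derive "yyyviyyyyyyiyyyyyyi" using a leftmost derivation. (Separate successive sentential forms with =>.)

P=>yPY=>yyPYY=>yyyPYYY=>yyyvYYY=>yyyviYY=>yyyviyYyY=>yyyviyyYyyY=>yyyviyyyYyyyY=>yyyviyyyyYyyyyY=>yyyviyyyyyYyyyyyY=>yyyviyyyyyyYyyyyyyY=>yyyviyyyyyyiyyyyyyY=>yyyviyyyyyyiyyyyyyi

P => yPY   [P -> y P Y]
yPY => yyPYY   [P -> y P Y]
yyPYY => yyyPYYY   [P -> y P Y]
yyyPYYY => yyyvYYY   [P -> v]
yyyvYYY => yyyviYY   [Y -> i]
yyyviYY => yyyviyYyY   [Y -> y Y y]
yyyviyYyY => yyyviyyYyyY   [Y -> y Y y]
yyyviyyYyyY => yyyviyyyYyyyY   [Y -> y Y y]
yyyviyyyYyyyY => yyyviyyyyYyyyyY   [Y -> y Y y]
yyyviyyyyYyyyyY => yyyviyyyyyYyyyyyY   [Y -> y Y y]
yyyviyyyyyYyyyyyY => yyyviyyyyyyYyyyyyyY   [Y -> y Y y]
yyyviyyyyyyYyyyyyyY => yyyviyyyyyyiyyyyyyY   [Y -> i]
yyyviyyyyyyiyyyyyyY => yyyviyyyyyyiyyyyyyi   [Y -> i]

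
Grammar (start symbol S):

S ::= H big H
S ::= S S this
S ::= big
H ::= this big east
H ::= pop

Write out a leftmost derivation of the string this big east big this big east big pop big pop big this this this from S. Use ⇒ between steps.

S ⇒ S S this ⇒ H big H S this ⇒ this big east big H S this ⇒ this big east big this big east S this ⇒ this big east big this big east S S this this ⇒ this big east big this big east big S this this ⇒ this big east big this big east big S S this this this ⇒ this big east big this big east big H big H S this this this ⇒ this big east big this big east big pop big H S this this this ⇒ this big east big this big east big pop big pop S this this this ⇒ this big east big this big east big pop big pop big this this this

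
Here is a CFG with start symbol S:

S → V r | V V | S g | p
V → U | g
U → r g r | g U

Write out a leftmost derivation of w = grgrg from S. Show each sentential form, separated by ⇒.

S ⇒ VV   [S → V V]
VV ⇒ UV   [V → U]
UV ⇒ gUV   [U → g U]
gUV ⇒ grgrV   [U → r g r]
grgrV ⇒ grgrg   [V → g]

S ⇒ VV ⇒ UV ⇒ gUV ⇒ grgrV ⇒ grgrg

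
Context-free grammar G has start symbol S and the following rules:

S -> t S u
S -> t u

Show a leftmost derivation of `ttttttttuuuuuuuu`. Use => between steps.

S => tSu => ttSuu => tttSuuu => ttttSuuuu => tttttSuuuuu => ttttttSuuuuuu => tttttttSuuuuuuu => ttttttttuuuuuuuu

S => tSu   [S -> t S u]
tSu => ttSuu   [S -> t S u]
ttSuu => tttSuuu   [S -> t S u]
tttSuuu => ttttSuuuu   [S -> t S u]
ttttSuuuu => tttttSuuuuu   [S -> t S u]
tttttSuuuuu => ttttttSuuuuuu   [S -> t S u]
ttttttSuuuuuu => tttttttSuuuuuuu   [S -> t S u]
tttttttSuuuuuuu => ttttttttuuuuuuuu   [S -> t u]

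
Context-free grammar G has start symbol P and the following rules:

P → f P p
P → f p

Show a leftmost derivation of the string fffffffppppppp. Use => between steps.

P => fPp   [P → f P p]
fPp => ffPpp   [P → f P p]
ffPpp => fffPppp   [P → f P p]
fffPppp => ffffPpppp   [P → f P p]
ffffPpppp => fffffPppppp   [P → f P p]
fffffPppppp => ffffffPpppppp   [P → f P p]
ffffffPpppppp => fffffffppppppp   [P → f p]

P => fPp => ffPpp => fffPppp => ffffPpppp => fffffPppppp => ffffffPpppppp => fffffffppppppp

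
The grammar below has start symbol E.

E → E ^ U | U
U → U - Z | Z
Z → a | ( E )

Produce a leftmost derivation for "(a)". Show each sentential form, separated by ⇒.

E ⇒ U ⇒ Z ⇒ (E) ⇒ (U) ⇒ (Z) ⇒ (a)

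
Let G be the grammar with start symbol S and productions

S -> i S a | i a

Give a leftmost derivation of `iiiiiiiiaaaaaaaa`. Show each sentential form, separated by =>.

S => iSa => iiSaa => iiiSaaa => iiiiSaaaa => iiiiiSaaaaa => iiiiiiSaaaaaa => iiiiiiiSaaaaaaa => iiiiiiiiaaaaaaaa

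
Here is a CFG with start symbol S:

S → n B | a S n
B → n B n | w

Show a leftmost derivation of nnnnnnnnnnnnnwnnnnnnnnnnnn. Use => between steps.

S => nB => nnBn => nnnBnn => nnnnBnnn => nnnnnBnnnn => nnnnnnBnnnnn => nnnnnnnBnnnnnn => nnnnnnnnBnnnnnnn => nnnnnnnnnBnnnnnnnn => nnnnnnnnnnBnnnnnnnnn => nnnnnnnnnnnBnnnnnnnnnn => nnnnnnnnnnnnBnnnnnnnnnnn => nnnnnnnnnnnnnBnnnnnnnnnnnn => nnnnnnnnnnnnnwnnnnnnnnnnnn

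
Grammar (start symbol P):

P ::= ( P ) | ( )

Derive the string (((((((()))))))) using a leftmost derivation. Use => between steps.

P => (P) => ((P)) => (((P))) => ((((P)))) => (((((P))))) => ((((((P)))))) => (((((((P))))))) => (((((((())))))))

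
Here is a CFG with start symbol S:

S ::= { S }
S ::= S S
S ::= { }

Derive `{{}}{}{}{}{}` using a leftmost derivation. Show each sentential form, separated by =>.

S => SS   [S ::= S S]
SS => SSS   [S ::= S S]
SSS => SSSS   [S ::= S S]
SSSS => SSSSS   [S ::= S S]
SSSSS => {S}SSSS   [S ::= { S }]
{S}SSSS => {{}}SSSS   [S ::= { }]
{{}}SSSS => {{}}{}SSS   [S ::= { }]
{{}}{}SSS => {{}}{}{}SS   [S ::= { }]
{{}}{}{}SS => {{}}{}{}{}S   [S ::= { }]
{{}}{}{}{}S => {{}}{}{}{}{}   [S ::= { }]

S => SS => SSS => SSSS => SSSSS => {S}SSSS => {{}}SSSS => {{}}{}SSS => {{}}{}{}SS => {{}}{}{}{}S => {{}}{}{}{}{}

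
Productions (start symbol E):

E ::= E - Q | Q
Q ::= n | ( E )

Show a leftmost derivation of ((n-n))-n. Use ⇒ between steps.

E ⇒ E-Q ⇒ Q-Q ⇒ (E)-Q ⇒ (Q)-Q ⇒ ((E))-Q ⇒ ((E-Q))-Q ⇒ ((Q-Q))-Q ⇒ ((n-Q))-Q ⇒ ((n-n))-Q ⇒ ((n-n))-n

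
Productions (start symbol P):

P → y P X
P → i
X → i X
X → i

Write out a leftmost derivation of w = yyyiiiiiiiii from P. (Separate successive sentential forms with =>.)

P=>yPX=>yyPXX=>yyyPXXX=>yyyiXXX=>yyyiiXXX=>yyyiiiXX=>yyyiiiiXX=>yyyiiiiiXX=>yyyiiiiiiXX=>yyyiiiiiiiX=>yyyiiiiiiiiX=>yyyiiiiiiiii

P => yPX   [P → y P X]
yPX => yyPXX   [P → y P X]
yyPXX => yyyPXXX   [P → y P X]
yyyPXXX => yyyiXXX   [P → i]
yyyiXXX => yyyiiXXX   [X → i X]
yyyiiXXX => yyyiiiXX   [X → i]
yyyiiiXX => yyyiiiiXX   [X → i X]
yyyiiiiXX => yyyiiiiiXX   [X → i X]
yyyiiiiiXX => yyyiiiiiiXX   [X → i X]
yyyiiiiiiXX => yyyiiiiiiiX   [X → i]
yyyiiiiiiiX => yyyiiiiiiiiX   [X → i X]
yyyiiiiiiiiX => yyyiiiiiiiii   [X → i]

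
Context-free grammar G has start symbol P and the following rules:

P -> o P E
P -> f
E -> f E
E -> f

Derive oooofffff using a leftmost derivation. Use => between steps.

P => oPE   [P -> o P E]
oPE => ooPEE   [P -> o P E]
ooPEE => oooPEEE   [P -> o P E]
oooPEEE => ooooPEEEE   [P -> o P E]
ooooPEEEE => oooofEEEE   [P -> f]
oooofEEEE => ooooffEEE   [E -> f]
ooooffEEE => oooofffEE   [E -> f]
oooofffEE => ooooffffE   [E -> f]
ooooffffE => oooofffff   [E -> f]

P=>oPE=>ooPEE=>oooPEEE=>ooooPEEEE=>oooofEEEE=>ooooffEEE=>oooofffEE=>ooooffffE=>oooofffff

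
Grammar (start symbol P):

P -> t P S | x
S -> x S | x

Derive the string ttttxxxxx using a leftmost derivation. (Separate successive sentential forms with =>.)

P => tPS   [P -> t P S]
tPS => ttPSS   [P -> t P S]
ttPSS => tttPSSS   [P -> t P S]
tttPSSS => ttttPSSSS   [P -> t P S]
ttttPSSSS => ttttxSSSS   [P -> x]
ttttxSSSS => ttttxxSSS   [S -> x]
ttttxxSSS => ttttxxxSS   [S -> x]
ttttxxxSS => ttttxxxxS   [S -> x]
ttttxxxxS => ttttxxxxx   [S -> x]

P => tPS => ttPSS => tttPSSS => ttttPSSSS => ttttxSSSS => ttttxxSSS => ttttxxxSS => ttttxxxxS => ttttxxxxx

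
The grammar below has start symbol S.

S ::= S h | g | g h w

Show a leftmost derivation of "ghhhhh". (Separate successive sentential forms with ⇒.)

S ⇒ Sh   [S ::= S h]
Sh ⇒ Shh   [S ::= S h]
Shh ⇒ Shhh   [S ::= S h]
Shhh ⇒ Shhhh   [S ::= S h]
Shhhh ⇒ Shhhhh   [S ::= S h]
Shhhhh ⇒ ghhhhh   [S ::= g]

S ⇒ Sh ⇒ Shh ⇒ Shhh ⇒ Shhhh ⇒ Shhhhh ⇒ ghhhhh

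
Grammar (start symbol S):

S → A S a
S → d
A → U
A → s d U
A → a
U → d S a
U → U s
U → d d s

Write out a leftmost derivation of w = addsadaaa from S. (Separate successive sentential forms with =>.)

S => ASa   [S → A S a]
ASa => aSa   [A → a]
aSa => aASaa   [S → A S a]
aASaa => aUSaa   [A → U]
aUSaa => addsSaa   [U → d d s]
addsSaa => addsASaaa   [S → A S a]
addsASaaa => addsaSaaa   [A → a]
addsaSaaa => addsadaaa   [S → d]

S => ASa => aSa => aASaa => aUSaa => addsSaa => addsASaaa => addsaSaaa => addsadaaa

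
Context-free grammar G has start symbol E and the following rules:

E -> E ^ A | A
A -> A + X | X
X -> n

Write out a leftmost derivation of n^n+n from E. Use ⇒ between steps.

E⇒E^A⇒A^A⇒X^A⇒n^A⇒n^A+X⇒n^X+X⇒n^n+X⇒n^n+n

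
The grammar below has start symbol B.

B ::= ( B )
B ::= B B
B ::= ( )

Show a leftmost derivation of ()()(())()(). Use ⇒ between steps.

B ⇒ BB   [B ::= B B]
BB ⇒ ()B   [B ::= ( )]
()B ⇒ ()BB   [B ::= B B]
()BB ⇒ ()()B   [B ::= ( )]
()()B ⇒ ()()BB   [B ::= B B]
()()BB ⇒ ()()BBB   [B ::= B B]
()()BBB ⇒ ()()(B)BB   [B ::= ( B )]
()()(B)BB ⇒ ()()(())BB   [B ::= ( )]
()()(())BB ⇒ ()()(())()B   [B ::= ( )]
()()(())()B ⇒ ()()(())()()   [B ::= ( )]

B ⇒ BB ⇒ ()B ⇒ ()BB ⇒ ()()B ⇒ ()()BB ⇒ ()()BBB ⇒ ()()(B)BB ⇒ ()()(())BB ⇒ ()()(())()B ⇒ ()()(())()()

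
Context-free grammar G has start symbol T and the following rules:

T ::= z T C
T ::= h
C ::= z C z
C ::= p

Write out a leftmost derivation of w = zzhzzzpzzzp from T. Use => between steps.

T => zTC   [T ::= z T C]
zTC => zzTCC   [T ::= z T C]
zzTCC => zzhCC   [T ::= h]
zzhCC => zzhzCzC   [C ::= z C z]
zzhzCzC => zzhzzCzzC   [C ::= z C z]
zzhzzCzzC => zzhzzzCzzzC   [C ::= z C z]
zzhzzzCzzzC => zzhzzzpzzzC   [C ::= p]
zzhzzzpzzzC => zzhzzzpzzzp   [C ::= p]

T => zTC => zzTCC => zzhCC => zzhzCzC => zzhzzCzzC => zzhzzzCzzzC => zzhzzzpzzzC => zzhzzzpzzzp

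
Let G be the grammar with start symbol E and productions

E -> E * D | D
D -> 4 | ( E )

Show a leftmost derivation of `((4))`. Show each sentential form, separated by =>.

E => D   [E -> D]
D => (E)   [D -> ( E )]
(E) => (D)   [E -> D]
(D) => ((E))   [D -> ( E )]
((E)) => ((D))   [E -> D]
((D)) => ((4))   [D -> 4]

E=>D=>(E)=>(D)=>((E))=>((D))=>((4))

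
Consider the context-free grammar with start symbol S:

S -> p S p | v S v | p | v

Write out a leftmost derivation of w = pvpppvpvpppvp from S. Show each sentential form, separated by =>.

S => pSp => pvSvp => pvpSpvp => pvppSppvp => pvpppSpppvp => pvpppvSvpppvp => pvpppvpvpppvp

S => pSp   [S -> p S p]
pSp => pvSvp   [S -> v S v]
pvSvp => pvpSpvp   [S -> p S p]
pvpSpvp => pvppSppvp   [S -> p S p]
pvppSppvp => pvpppSpppvp   [S -> p S p]
pvpppSpppvp => pvpppvSvpppvp   [S -> v S v]
pvpppvSvpppvp => pvpppvpvpppvp   [S -> p]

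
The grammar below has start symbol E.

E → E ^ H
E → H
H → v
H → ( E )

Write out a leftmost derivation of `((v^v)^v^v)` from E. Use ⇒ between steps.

E⇒H⇒(E)⇒(E^H)⇒(E^H^H)⇒(H^H^H)⇒((E)^H^H)⇒((E^H)^H^H)⇒((H^H)^H^H)⇒((v^H)^H^H)⇒((v^v)^H^H)⇒((v^v)^v^H)⇒((v^v)^v^v)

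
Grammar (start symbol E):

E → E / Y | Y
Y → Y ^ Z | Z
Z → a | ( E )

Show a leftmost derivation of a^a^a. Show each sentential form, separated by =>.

E => Y => Y^Z => Y^Z^Z => Z^Z^Z => a^Z^Z => a^a^Z => a^a^a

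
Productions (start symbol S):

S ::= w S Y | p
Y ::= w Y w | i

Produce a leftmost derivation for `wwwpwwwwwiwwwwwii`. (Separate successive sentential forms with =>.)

S => wSY   [S ::= w S Y]
wSY => wwSYY   [S ::= w S Y]
wwSYY => wwwSYYY   [S ::= w S Y]
wwwSYYY => wwwpYYY   [S ::= p]
wwwpYYY => wwwpwYwYY   [Y ::= w Y w]
wwwpwYwYY => wwwpwwYwwYY   [Y ::= w Y w]
wwwpwwYwwYY => wwwpwwwYwwwYY   [Y ::= w Y w]
wwwpwwwYwwwYY => wwwpwwwwYwwwwYY   [Y ::= w Y w]
wwwpwwwwYwwwwYY => wwwpwwwwwYwwwwwYY   [Y ::= w Y w]
wwwpwwwwwYwwwwwYY => wwwpwwwwwiwwwwwYY   [Y ::= i]
wwwpwwwwwiwwwwwYY => wwwpwwwwwiwwwwwiY   [Y ::= i]
wwwpwwwwwiwwwwwiY => wwwpwwwwwiwwwwwii   [Y ::= i]

S=>wSY=>wwSYY=>wwwSYYY=>wwwpYYY=>wwwpwYwYY=>wwwpwwYwwYY=>wwwpwwwYwwwYY=>wwwpwwwwYwwwwYY=>wwwpwwwwwYwwwwwYY=>wwwpwwwwwiwwwwwYY=>wwwpwwwwwiwwwwwiY=>wwwpwwwwwiwwwwwii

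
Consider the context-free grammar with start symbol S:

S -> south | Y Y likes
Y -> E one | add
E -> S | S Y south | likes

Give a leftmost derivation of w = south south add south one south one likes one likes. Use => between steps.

S => Y Y likes   [S -> Y Y likes]
Y Y likes => E one Y likes   [Y -> E one]
E one Y likes => S Y south one Y likes   [E -> S Y south]
S Y south one Y likes => south Y south one Y likes   [S -> south]
south Y south one Y likes => south E one south one Y likes   [Y -> E one]
south E one south one Y likes => south S Y south one south one Y likes   [E -> S Y south]
south S Y south one south one Y likes => south south Y south one south one Y likes   [S -> south]
south south Y south one south one Y likes => south south add south one south one Y likes   [Y -> add]
south south add south one south one Y likes => south south add south one south one E one likes   [Y -> E one]
south south add south one south one E one likes => south south add south one south one likes one likes   [E -> likes]

S => Y Y likes => E one Y likes => S Y south one Y likes => south Y south one Y likes => south E one south one Y likes => south S Y south one south one Y likes => south south Y south one south one Y likes => south south add south one south one Y likes => south south add south one south one E one likes => south south add south one south one likes one likes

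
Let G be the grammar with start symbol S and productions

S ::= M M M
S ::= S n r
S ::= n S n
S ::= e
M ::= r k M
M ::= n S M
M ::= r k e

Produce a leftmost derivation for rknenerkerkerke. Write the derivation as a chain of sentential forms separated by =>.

S => MMM   [S ::= M M M]
MMM => rkMMM   [M ::= r k M]
rkMMM => rknSMMM   [M ::= n S M]
rknSMMM => rkneMMM   [S ::= e]
rkneMMM => rknenSMMM   [M ::= n S M]
rknenSMMM => rkneneMMM   [S ::= e]
rkneneMMM => rknenerkeMM   [M ::= r k e]
rknenerkeMM => rknenerkerkeM   [M ::= r k e]
rknenerkerkeM => rknenerkerkerke   [M ::= r k e]

S=>MMM=>rkMMM=>rknSMMM=>rkneMMM=>rknenSMMM=>rkneneMMM=>rknenerkeMM=>rknenerkerkeM=>rknenerkerkerke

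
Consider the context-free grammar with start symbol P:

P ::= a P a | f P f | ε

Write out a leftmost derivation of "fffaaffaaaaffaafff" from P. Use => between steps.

P => fPf => ffPff => fffPfff => fffaPafff => fffaaPaafff => fffaafPfaafff => fffaaffPffaafff => fffaaffaPaffaafff => fffaaffaaPaaffaafff => fffaaffaaaaffaafff

P => fPf   [P ::= f P f]
fPf => ffPff   [P ::= f P f]
ffPff => fffPfff   [P ::= f P f]
fffPfff => fffaPafff   [P ::= a P a]
fffaPafff => fffaaPaafff   [P ::= a P a]
fffaaPaafff => fffaafPfaafff   [P ::= f P f]
fffaafPfaafff => fffaaffPffaafff   [P ::= f P f]
fffaaffPffaafff => fffaaffaPaffaafff   [P ::= a P a]
fffaaffaPaffaafff => fffaaffaaPaaffaafff   [P ::= a P a]
fffaaffaaPaaffaafff => fffaaffaaaaffaafff   [P ::= ε]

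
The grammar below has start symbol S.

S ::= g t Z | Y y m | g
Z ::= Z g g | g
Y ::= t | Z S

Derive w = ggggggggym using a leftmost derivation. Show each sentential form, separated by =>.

S => Yym   [S ::= Y y m]
Yym => ZSym   [Y ::= Z S]
ZSym => ZggSym   [Z ::= Z g g]
ZggSym => ZggggSym   [Z ::= Z g g]
ZggggSym => ZggggggSym   [Z ::= Z g g]
ZggggggSym => gggggggSym   [Z ::= g]
gggggggSym => ggggggggym   [S ::= g]

S=>Yym=>ZSym=>ZggSym=>ZggggSym=>ZggggggSym=>gggggggSym=>ggggggggym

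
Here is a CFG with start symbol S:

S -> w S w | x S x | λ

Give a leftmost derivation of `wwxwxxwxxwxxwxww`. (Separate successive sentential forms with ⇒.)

S ⇒ wSw ⇒ wwSww ⇒ wwxSxww ⇒ wwxwSwxww ⇒ wwxwxSxwxww ⇒ wwxwxxSxxwxww ⇒ wwxwxxwSwxxwxww ⇒ wwxwxxwxSxwxxwxww ⇒ wwxwxxwxxwxxwxww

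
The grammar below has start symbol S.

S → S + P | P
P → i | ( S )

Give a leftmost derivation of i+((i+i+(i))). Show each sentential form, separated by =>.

S => S+P   [S → S + P]
S+P => P+P   [S → P]
P+P => i+P   [P → i]
i+P => i+(S)   [P → ( S )]
i+(S) => i+(P)   [S → P]
i+(P) => i+((S))   [P → ( S )]
i+((S)) => i+((S+P))   [S → S + P]
i+((S+P)) => i+((S+P+P))   [S → S + P]
i+((S+P+P)) => i+((P+P+P))   [S → P]
i+((P+P+P)) => i+((i+P+P))   [P → i]
i+((i+P+P)) => i+((i+i+P))   [P → i]
i+((i+i+P)) => i+((i+i+(S)))   [P → ( S )]
i+((i+i+(S))) => i+((i+i+(P)))   [S → P]
i+((i+i+(P))) => i+((i+i+(i)))   [P → i]

S => S+P => P+P => i+P => i+(S) => i+(P) => i+((S)) => i+((S+P)) => i+((S+P+P)) => i+((P+P+P)) => i+((i+P+P)) => i+((i+i+P)) => i+((i+i+(S))) => i+((i+i+(P))) => i+((i+i+(i)))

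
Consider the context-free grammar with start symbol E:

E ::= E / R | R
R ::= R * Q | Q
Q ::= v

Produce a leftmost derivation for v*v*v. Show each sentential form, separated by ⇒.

E⇒R⇒R*Q⇒R*Q*Q⇒Q*Q*Q⇒v*Q*Q⇒v*v*Q⇒v*v*v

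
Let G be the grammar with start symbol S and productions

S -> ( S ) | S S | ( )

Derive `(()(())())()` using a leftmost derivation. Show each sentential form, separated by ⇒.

S ⇒ SS ⇒ (S)S ⇒ (SS)S ⇒ (()S)S ⇒ (()SS)S ⇒ (()(S)S)S ⇒ (()(())S)S ⇒ (()(())())S ⇒ (()(())())()

S ⇒ SS   [S -> S S]
SS ⇒ (S)S   [S -> ( S )]
(S)S ⇒ (SS)S   [S -> S S]
(SS)S ⇒ (()S)S   [S -> ( )]
(()S)S ⇒ (()SS)S   [S -> S S]
(()SS)S ⇒ (()(S)S)S   [S -> ( S )]
(()(S)S)S ⇒ (()(())S)S   [S -> ( )]
(()(())S)S ⇒ (()(())())S   [S -> ( )]
(()(())())S ⇒ (()(())())()   [S -> ( )]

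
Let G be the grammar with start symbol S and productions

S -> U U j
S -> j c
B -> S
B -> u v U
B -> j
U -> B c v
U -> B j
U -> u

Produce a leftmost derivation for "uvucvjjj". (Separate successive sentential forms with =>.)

S => UUj => BcvUj => uvUcvUj => uvucvUj => uvucvBjj => uvucvjjj

S => UUj   [S -> U U j]
UUj => BcvUj   [U -> B c v]
BcvUj => uvUcvUj   [B -> u v U]
uvUcvUj => uvucvUj   [U -> u]
uvucvUj => uvucvBjj   [U -> B j]
uvucvBjj => uvucvjjj   [B -> j]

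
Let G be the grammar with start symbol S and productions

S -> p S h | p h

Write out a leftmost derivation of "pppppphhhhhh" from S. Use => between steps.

S => pSh   [S -> p S h]
pSh => ppShh   [S -> p S h]
ppShh => pppShhh   [S -> p S h]
pppShhh => ppppShhhh   [S -> p S h]
ppppShhhh => pppppShhhhh   [S -> p S h]
pppppShhhhh => pppppphhhhhh   [S -> p h]

S => pSh => ppShh => pppShhh => ppppShhhh => pppppShhhhh => pppppphhhhhh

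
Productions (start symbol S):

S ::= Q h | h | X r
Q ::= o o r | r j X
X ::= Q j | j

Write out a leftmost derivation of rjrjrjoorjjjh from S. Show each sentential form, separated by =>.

S => Qh   [S ::= Q h]
Qh => rjXh   [Q ::= r j X]
rjXh => rjQjh   [X ::= Q j]
rjQjh => rjrjXjh   [Q ::= r j X]
rjrjXjh => rjrjQjjh   [X ::= Q j]
rjrjQjjh => rjrjrjXjjh   [Q ::= r j X]
rjrjrjXjjh => rjrjrjQjjjh   [X ::= Q j]
rjrjrjQjjjh => rjrjrjoorjjjh   [Q ::= o o r]

S=>Qh=>rjXh=>rjQjh=>rjrjXjh=>rjrjQjjh=>rjrjrjXjjh=>rjrjrjQjjjh=>rjrjrjoorjjjh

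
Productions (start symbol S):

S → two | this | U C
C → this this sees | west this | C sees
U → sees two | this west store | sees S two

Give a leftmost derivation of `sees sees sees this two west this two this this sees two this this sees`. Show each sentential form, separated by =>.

S => U C   [S → U C]
U C => sees S two C   [U → sees S two]
sees S two C => sees U C two C   [S → U C]
sees U C two C => sees sees S two C two C   [U → sees S two]
sees sees S two C two C => sees sees U C two C two C   [S → U C]
sees sees U C two C two C => sees sees sees S two C two C two C   [U → sees S two]
sees sees sees S two C two C two C => sees sees sees this two C two C two C   [S → this]
sees sees sees this two C two C two C => sees sees sees this two west this two C two C   [C → west this]
sees sees sees this two west this two C two C => sees sees sees this two west this two this this sees two C   [C → this this sees]
sees sees sees this two west this two this this sees two C => sees sees sees this two west this two this this sees two this this sees   [C → this this sees]

S => U C => sees S two C => sees U C two C => sees sees S two C two C => sees sees U C two C two C => sees sees sees S two C two C two C => sees sees sees this two C two C two C => sees sees sees this two west this two C two C => sees sees sees this two west this two this this sees two C => sees sees sees this two west this two this this sees two this this sees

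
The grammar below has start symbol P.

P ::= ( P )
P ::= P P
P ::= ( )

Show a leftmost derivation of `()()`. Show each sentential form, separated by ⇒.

P ⇒ PP ⇒ ()P ⇒ ()()

P ⇒ PP   [P ::= P P]
PP ⇒ ()P   [P ::= ( )]
()P ⇒ ()()   [P ::= ( )]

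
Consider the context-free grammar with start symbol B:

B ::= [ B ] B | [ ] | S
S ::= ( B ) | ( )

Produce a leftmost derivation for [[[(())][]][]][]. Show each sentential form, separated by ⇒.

B ⇒ [B]B   [B ::= [ B ] B]
[B]B ⇒ [[B]B]B   [B ::= [ B ] B]
[[B]B]B ⇒ [[[B]B]B]B   [B ::= [ B ] B]
[[[B]B]B]B ⇒ [[[S]B]B]B   [B ::= S]
[[[S]B]B]B ⇒ [[[(B)]B]B]B   [S ::= ( B )]
[[[(B)]B]B]B ⇒ [[[(S)]B]B]B   [B ::= S]
[[[(S)]B]B]B ⇒ [[[(())]B]B]B   [S ::= ( )]
[[[(())]B]B]B ⇒ [[[(())][]]B]B   [B ::= [ ]]
[[[(())][]]B]B ⇒ [[[(())][]][]]B   [B ::= [ ]]
[[[(())][]][]]B ⇒ [[[(())][]][]][]   [B ::= [ ]]

B ⇒ [B]B ⇒ [[B]B]B ⇒ [[[B]B]B]B ⇒ [[[S]B]B]B ⇒ [[[(B)]B]B]B ⇒ [[[(S)]B]B]B ⇒ [[[(())]B]B]B ⇒ [[[(())][]]B]B ⇒ [[[(())][]][]]B ⇒ [[[(())][]][]][]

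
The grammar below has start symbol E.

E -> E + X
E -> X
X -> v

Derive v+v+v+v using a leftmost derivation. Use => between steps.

E => E+X => E+X+X => E+X+X+X => X+X+X+X => v+X+X+X => v+v+X+X => v+v+v+X => v+v+v+v

E => E+X   [E -> E + X]
E+X => E+X+X   [E -> E + X]
E+X+X => E+X+X+X   [E -> E + X]
E+X+X+X => X+X+X+X   [E -> X]
X+X+X+X => v+X+X+X   [X -> v]
v+X+X+X => v+v+X+X   [X -> v]
v+v+X+X => v+v+v+X   [X -> v]
v+v+v+X => v+v+v+v   [X -> v]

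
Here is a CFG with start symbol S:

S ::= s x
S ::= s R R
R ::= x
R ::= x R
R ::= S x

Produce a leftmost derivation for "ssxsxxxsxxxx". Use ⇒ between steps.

S ⇒ sRR   [S ::= s R R]
sRR ⇒ sSxR   [R ::= S x]
sSxR ⇒ ssRRxR   [S ::= s R R]
ssRRxR ⇒ ssxRRxR   [R ::= x R]
ssxRRxR ⇒ ssxSxRxR   [R ::= S x]
ssxSxRxR ⇒ ssxsxxRxR   [S ::= s x]
ssxsxxRxR ⇒ ssxsxxxRxR   [R ::= x R]
ssxsxxxRxR ⇒ ssxsxxxSxxR   [R ::= S x]
ssxsxxxSxxR ⇒ ssxsxxxsxxxR   [S ::= s x]
ssxsxxxsxxxR ⇒ ssxsxxxsxxxx   [R ::= x]

S ⇒ sRR ⇒ sSxR ⇒ ssRRxR ⇒ ssxRRxR ⇒ ssxSxRxR ⇒ ssxsxxRxR ⇒ ssxsxxxRxR ⇒ ssxsxxxSxxR ⇒ ssxsxxxsxxxR ⇒ ssxsxxxsxxxx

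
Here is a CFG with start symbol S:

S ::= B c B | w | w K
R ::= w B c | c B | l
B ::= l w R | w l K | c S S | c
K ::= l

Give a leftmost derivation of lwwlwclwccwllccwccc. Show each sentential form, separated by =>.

S => BcB => lwRcB => lwwBccB => lwwlwRccB => lwwlwcBccB => lwwlwclwRccB => lwwlwclwcBccB => lwwlwclwccSSccB => lwwlwclwccBcBSccB => lwwlwclwccwlKcBSccB => lwwlwclwccwllcBSccB => lwwlwclwccwllccSccB => lwwlwclwccwllccwccB => lwwlwclwccwllccwccc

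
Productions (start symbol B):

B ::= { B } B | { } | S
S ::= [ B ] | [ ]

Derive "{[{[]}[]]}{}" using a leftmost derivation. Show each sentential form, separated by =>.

B => {B}B   [B ::= { B } B]
{B}B => {S}B   [B ::= S]
{S}B => {[B]}B   [S ::= [ B ]]
{[B]}B => {[{B}B]}B   [B ::= { B } B]
{[{B}B]}B => {[{S}B]}B   [B ::= S]
{[{S}B]}B => {[{[]}B]}B   [S ::= [ ]]
{[{[]}B]}B => {[{[]}S]}B   [B ::= S]
{[{[]}S]}B => {[{[]}[]]}B   [S ::= [ ]]
{[{[]}[]]}B => {[{[]}[]]}{}   [B ::= { }]

B=>{B}B=>{S}B=>{[B]}B=>{[{B}B]}B=>{[{S}B]}B=>{[{[]}B]}B=>{[{[]}S]}B=>{[{[]}[]]}B=>{[{[]}[]]}{}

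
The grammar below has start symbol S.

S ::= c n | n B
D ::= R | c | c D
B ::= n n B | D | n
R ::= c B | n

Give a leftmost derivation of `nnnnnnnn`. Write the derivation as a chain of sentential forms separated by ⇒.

S ⇒ nB   [S ::= n B]
nB ⇒ nnnB   [B ::= n n B]
nnnB ⇒ nnnnnB   [B ::= n n B]
nnnnnB ⇒ nnnnnnnB   [B ::= n n B]
nnnnnnnB ⇒ nnnnnnnD   [B ::= D]
nnnnnnnD ⇒ nnnnnnnR   [D ::= R]
nnnnnnnR ⇒ nnnnnnnn   [R ::= n]

S ⇒ nB ⇒ nnnB ⇒ nnnnnB ⇒ nnnnnnnB ⇒ nnnnnnnD ⇒ nnnnnnnR ⇒ nnnnnnnn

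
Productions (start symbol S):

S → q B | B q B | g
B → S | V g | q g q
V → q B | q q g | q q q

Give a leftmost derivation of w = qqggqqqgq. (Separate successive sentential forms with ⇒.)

S ⇒ BqB   [S → B q B]
BqB ⇒ VgqB   [B → V g]
VgqB ⇒ qqggqB   [V → q q g]
qqggqB ⇒ qqggqS   [B → S]
qqggqS ⇒ qqggqqB   [S → q B]
qqggqqB ⇒ qqggqqqgq   [B → q g q]

S ⇒ BqB ⇒ VgqB ⇒ qqggqB ⇒ qqggqS ⇒ qqggqqB ⇒ qqggqqqgq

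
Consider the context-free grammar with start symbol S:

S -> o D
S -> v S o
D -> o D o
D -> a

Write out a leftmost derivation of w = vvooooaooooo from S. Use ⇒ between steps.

S ⇒ vSo   [S -> v S o]
vSo ⇒ vvSoo   [S -> v S o]
vvSoo ⇒ vvoDoo   [S -> o D]
vvoDoo ⇒ vvooDooo   [D -> o D o]
vvooDooo ⇒ vvoooDoooo   [D -> o D o]
vvoooDoooo ⇒ vvooooDooooo   [D -> o D o]
vvooooDooooo ⇒ vvooooaooooo   [D -> a]

S ⇒ vSo ⇒ vvSoo ⇒ vvoDoo ⇒ vvooDooo ⇒ vvoooDoooo ⇒ vvooooDooooo ⇒ vvooooaooooo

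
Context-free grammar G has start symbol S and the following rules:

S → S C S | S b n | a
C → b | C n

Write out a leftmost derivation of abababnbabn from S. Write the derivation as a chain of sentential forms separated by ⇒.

S ⇒ Sbn   [S → S b n]
Sbn ⇒ SCSbn   [S → S C S]
SCSbn ⇒ SbnCSbn   [S → S b n]
SbnCSbn ⇒ SCSbnCSbn   [S → S C S]
SCSbnCSbn ⇒ SCSCSbnCSbn   [S → S C S]
SCSCSbnCSbn ⇒ aCSCSbnCSbn   [S → a]
aCSCSbnCSbn ⇒ abSCSbnCSbn   [C → b]
abSCSbnCSbn ⇒ abaCSbnCSbn   [S → a]
abaCSbnCSbn ⇒ ababSbnCSbn   [C → b]
ababSbnCSbn ⇒ abababnCSbn   [S → a]
abababnCSbn ⇒ abababnbSbn   [C → b]
abababnbSbn ⇒ abababnbabn   [S → a]

S⇒Sbn⇒SCSbn⇒SbnCSbn⇒SCSbnCSbn⇒SCSCSbnCSbn⇒aCSCSbnCSbn⇒abSCSbnCSbn⇒abaCSbnCSbn⇒ababSbnCSbn⇒abababnCSbn⇒abababnbSbn⇒abababnbabn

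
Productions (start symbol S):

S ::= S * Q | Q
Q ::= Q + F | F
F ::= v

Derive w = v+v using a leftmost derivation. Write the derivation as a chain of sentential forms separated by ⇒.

S ⇒ Q   [S ::= Q]
Q ⇒ Q+F   [Q ::= Q + F]
Q+F ⇒ F+F   [Q ::= F]
F+F ⇒ v+F   [F ::= v]
v+F ⇒ v+v   [F ::= v]

S⇒Q⇒Q+F⇒F+F⇒v+F⇒v+v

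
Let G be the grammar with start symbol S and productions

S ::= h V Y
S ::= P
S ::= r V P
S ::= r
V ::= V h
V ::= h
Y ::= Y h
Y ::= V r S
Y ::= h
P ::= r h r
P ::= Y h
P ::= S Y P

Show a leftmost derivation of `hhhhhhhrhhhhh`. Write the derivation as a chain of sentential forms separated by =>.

S => hVY   [S ::= h V Y]
hVY => hVhY   [V ::= V h]
hVhY => hVhhY   [V ::= V h]
hVhhY => hVhhhY   [V ::= V h]
hVhhhY => hhhhhY   [V ::= h]
hhhhhY => hhhhhVrS   [Y ::= V r S]
hhhhhVrS => hhhhhVhrS   [V ::= V h]
hhhhhVhrS => hhhhhhhrS   [V ::= h]
hhhhhhhrS => hhhhhhhrhVY   [S ::= h V Y]
hhhhhhhrhVY => hhhhhhhrhVhY   [V ::= V h]
hhhhhhhrhVhY => hhhhhhhrhVhhY   [V ::= V h]
hhhhhhhrhVhhY => hhhhhhhrhhhhY   [V ::= h]
hhhhhhhrhhhhY => hhhhhhhrhhhhh   [Y ::= h]

S=>hVY=>hVhY=>hVhhY=>hVhhhY=>hhhhhY=>hhhhhVrS=>hhhhhVhrS=>hhhhhhhrS=>hhhhhhhrhVY=>hhhhhhhrhVhY=>hhhhhhhrhVhhY=>hhhhhhhrhhhhY=>hhhhhhhrhhhhh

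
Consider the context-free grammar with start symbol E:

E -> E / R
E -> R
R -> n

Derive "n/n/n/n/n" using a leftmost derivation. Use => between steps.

E => E/R => E/R/R => E/R/R/R => E/R/R/R/R => R/R/R/R/R => n/R/R/R/R => n/n/R/R/R => n/n/n/R/R => n/n/n/n/R => n/n/n/n/n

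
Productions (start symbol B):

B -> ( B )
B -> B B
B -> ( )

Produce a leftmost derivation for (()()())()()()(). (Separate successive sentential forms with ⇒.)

B⇒BB⇒BBB⇒BBBB⇒BBBBB⇒(B)BBBB⇒(BB)BBBB⇒(BBB)BBBB⇒(()BB)BBBB⇒(()()B)BBBB⇒(()()())BBBB⇒(()()())()BBB⇒(()()())()()BB⇒(()()())()()()B⇒(()()())()()()()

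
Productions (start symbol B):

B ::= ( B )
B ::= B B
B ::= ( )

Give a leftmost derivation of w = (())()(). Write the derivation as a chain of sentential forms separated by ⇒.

B ⇒ BB   [B ::= B B]
BB ⇒ BBB   [B ::= B B]
BBB ⇒ (B)BB   [B ::= ( B )]
(B)BB ⇒ (())BB   [B ::= ( )]
(())BB ⇒ (())()B   [B ::= ( )]
(())()B ⇒ (())()()   [B ::= ( )]

B ⇒ BB ⇒ BBB ⇒ (B)BB ⇒ (())BB ⇒ (())()B ⇒ (())()()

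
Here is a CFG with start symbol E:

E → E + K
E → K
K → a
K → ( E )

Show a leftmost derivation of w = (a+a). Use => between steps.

E => K => (E) => (E+K) => (K+K) => (a+K) => (a+a)

E => K   [E → K]
K => (E)   [K → ( E )]
(E) => (E+K)   [E → E + K]
(E+K) => (K+K)   [E → K]
(K+K) => (a+K)   [K → a]
(a+K) => (a+a)   [K → a]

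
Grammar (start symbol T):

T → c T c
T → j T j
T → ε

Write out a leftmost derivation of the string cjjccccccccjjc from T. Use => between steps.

T => cTc   [T → c T c]
cTc => cjTjc   [T → j T j]
cjTjc => cjjTjjc   [T → j T j]
cjjTjjc => cjjcTcjjc   [T → c T c]
cjjcTcjjc => cjjccTccjjc   [T → c T c]
cjjccTccjjc => cjjcccTcccjjc   [T → c T c]
cjjcccTcccjjc => cjjccccTccccjjc   [T → c T c]
cjjccccTccccjjc => cjjccccccccjjc   [T → ε]

T=>cTc=>cjTjc=>cjjTjjc=>cjjcTcjjc=>cjjccTccjjc=>cjjcccTcccjjc=>cjjccccTccccjjc=>cjjccccccccjjc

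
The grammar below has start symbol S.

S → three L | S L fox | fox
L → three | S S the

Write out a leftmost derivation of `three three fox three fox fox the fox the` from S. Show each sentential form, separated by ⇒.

S ⇒ three L   [S → three L]
three L ⇒ three S S the   [L → S S the]
three S S the ⇒ three three L S the   [S → three L]
three three L S the ⇒ three three S S the S the   [L → S S the]
three three S S the S the ⇒ three three S L fox S the S the   [S → S L fox]
three three S L fox S the S the ⇒ three three fox L fox S the S the   [S → fox]
three three fox L fox S the S the ⇒ three three fox three fox S the S the   [L → three]
three three fox three fox S the S the ⇒ three three fox three fox fox the S the   [S → fox]
three three fox three fox fox the S the ⇒ three three fox three fox fox the fox the   [S → fox]

S ⇒ three L ⇒ three S S the ⇒ three three L S the ⇒ three three S S the S the ⇒ three three S L fox S the S the ⇒ three three fox L fox S the S the ⇒ three three fox three fox S the S the ⇒ three three fox three fox fox the S the ⇒ three three fox three fox fox the fox the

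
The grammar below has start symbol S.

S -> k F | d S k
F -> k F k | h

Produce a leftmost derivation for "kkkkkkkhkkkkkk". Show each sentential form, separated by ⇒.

S ⇒ kF   [S -> k F]
kF ⇒ kkFk   [F -> k F k]
kkFk ⇒ kkkFkk   [F -> k F k]
kkkFkk ⇒ kkkkFkkk   [F -> k F k]
kkkkFkkk ⇒ kkkkkFkkkk   [F -> k F k]
kkkkkFkkkk ⇒ kkkkkkFkkkkk   [F -> k F k]
kkkkkkFkkkkk ⇒ kkkkkkkFkkkkkk   [F -> k F k]
kkkkkkkFkkkkkk ⇒ kkkkkkkhkkkkkk   [F -> h]

S⇒kF⇒kkFk⇒kkkFkk⇒kkkkFkkk⇒kkkkkFkkkk⇒kkkkkkFkkkkk⇒kkkkkkkFkkkkkk⇒kkkkkkkhkkkkkk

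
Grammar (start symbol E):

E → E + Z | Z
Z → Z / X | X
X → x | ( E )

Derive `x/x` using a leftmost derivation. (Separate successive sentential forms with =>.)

E => Z => Z/X => X/X => x/X => x/x

E => Z   [E → Z]
Z => Z/X   [Z → Z / X]
Z/X => X/X   [Z → X]
X/X => x/X   [X → x]
x/X => x/x   [X → x]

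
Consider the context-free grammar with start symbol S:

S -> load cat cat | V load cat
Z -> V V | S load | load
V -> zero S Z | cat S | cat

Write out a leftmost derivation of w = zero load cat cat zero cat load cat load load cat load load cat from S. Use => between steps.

S => V load cat   [S -> V load cat]
V load cat => zero S Z load cat   [V -> zero S Z]
zero S Z load cat => zero load cat cat Z load cat   [S -> load cat cat]
zero load cat cat Z load cat => zero load cat cat S load load cat   [Z -> S load]
zero load cat cat S load load cat => zero load cat cat V load cat load load cat   [S -> V load cat]
zero load cat cat V load cat load load cat => zero load cat cat zero S Z load cat load load cat   [V -> zero S Z]
zero load cat cat zero S Z load cat load load cat => zero load cat cat zero V load cat Z load cat load load cat   [S -> V load cat]
zero load cat cat zero V load cat Z load cat load load cat => zero load cat cat zero cat load cat Z load cat load load cat   [V -> cat]
zero load cat cat zero cat load cat Z load cat load load cat => zero load cat cat zero cat load cat load load cat load load cat   [Z -> load]

S => V load cat => zero S Z load cat => zero load cat cat Z load cat => zero load cat cat S load load cat => zero load cat cat V load cat load load cat => zero load cat cat zero S Z load cat load load cat => zero load cat cat zero V load cat Z load cat load load cat => zero load cat cat zero cat load cat Z load cat load load cat => zero load cat cat zero cat load cat load load cat load load cat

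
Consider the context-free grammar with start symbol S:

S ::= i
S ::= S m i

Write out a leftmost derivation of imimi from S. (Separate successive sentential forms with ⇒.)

S ⇒ Smi ⇒ Smimi ⇒ imimi

S ⇒ Smi   [S ::= S m i]
Smi ⇒ Smimi   [S ::= S m i]
Smimi ⇒ imimi   [S ::= i]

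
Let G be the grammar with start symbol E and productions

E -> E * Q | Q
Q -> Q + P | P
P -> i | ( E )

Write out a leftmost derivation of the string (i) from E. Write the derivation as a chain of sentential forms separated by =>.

E => Q => P => (E) => (Q) => (P) => (i)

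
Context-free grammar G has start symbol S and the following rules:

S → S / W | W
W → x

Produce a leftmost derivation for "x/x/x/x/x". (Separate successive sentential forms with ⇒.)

S ⇒ S/W ⇒ S/W/W ⇒ S/W/W/W ⇒ S/W/W/W/W ⇒ W/W/W/W/W ⇒ x/W/W/W/W ⇒ x/x/W/W/W ⇒ x/x/x/W/W ⇒ x/x/x/x/W ⇒ x/x/x/x/x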